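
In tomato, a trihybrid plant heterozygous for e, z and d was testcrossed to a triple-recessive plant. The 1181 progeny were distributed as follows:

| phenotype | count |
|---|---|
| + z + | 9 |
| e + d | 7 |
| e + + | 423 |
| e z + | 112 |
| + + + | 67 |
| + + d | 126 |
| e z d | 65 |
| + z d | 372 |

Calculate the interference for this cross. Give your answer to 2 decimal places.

0.50

The two most frequent reciprocal classes, e + + and + z d, are the parental types, so the F1 was e + + / + z d.
The two rarest classes, e + d and + z +, are the double crossovers. Comparing them with the parentals, only the d allele has switched, so d is the middle locus and the order is e – d – z.
e–d: (132 + 16)/1181 = 0.1253; d–z: (238 + 16)/1181 = 0.2151.
Expected DCO frequency = 0.1253 × 0.2151 ≈ 0.02695; observed = 16/1181 ≈ 0.01355.
Coefficient of coincidence = 0.01355/0.02695 ≈ 0.50; interference = 1 − 0.50 = 0.50.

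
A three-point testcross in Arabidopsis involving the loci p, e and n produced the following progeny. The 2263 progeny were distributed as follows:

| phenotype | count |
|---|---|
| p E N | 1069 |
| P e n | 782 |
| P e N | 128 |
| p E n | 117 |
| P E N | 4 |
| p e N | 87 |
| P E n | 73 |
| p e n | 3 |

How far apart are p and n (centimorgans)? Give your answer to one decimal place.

11.1 centimorgans

The two most frequent reciprocal classes, p E N and P e n, are the parental types, so the F1 was p E N / P e n.
The two rarest classes, P E N and p e n, are the double crossovers. Comparing them with the parentals, only the p allele has switched, so p is the middle locus and the order is e – p – n.
Crossovers in the p–n interval produce the single-crossover classes p E n and P e N (117 + 128 = 245) plus the double crossovers (7).
RF(p–n) = (245 + 7) / 2263 = 252/2263 = 0.1114 → 11.1 centimorgans.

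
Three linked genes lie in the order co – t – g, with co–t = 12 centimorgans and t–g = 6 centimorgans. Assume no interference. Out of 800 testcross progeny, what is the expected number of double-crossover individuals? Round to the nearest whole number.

Map distances give recombination frequencies of 0.120 and 0.060 for the two intervals.
With no interference, expected double-crossover frequency = 0.120 × 0.060 = 0.00720.
Expected number = 0.00720 × 800 = 5.76 ≈ 6.

6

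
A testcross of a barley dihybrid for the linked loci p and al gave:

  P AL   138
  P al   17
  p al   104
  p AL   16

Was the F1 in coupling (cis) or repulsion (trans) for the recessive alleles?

The two most frequent classes are P AL (138) and p al (104); these are the parental (non-recombinant) types.
So the F1 carried P AL on one chromosome and p al on the other — the recessive alleles are on the same chromosome (cis / coupling).

cis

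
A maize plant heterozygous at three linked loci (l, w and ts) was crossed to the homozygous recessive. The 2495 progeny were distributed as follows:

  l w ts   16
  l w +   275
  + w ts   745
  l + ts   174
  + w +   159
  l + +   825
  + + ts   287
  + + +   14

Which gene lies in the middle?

l

The two most frequent reciprocal classes, + w ts and l + +, are the parental types, so the F1 was + w ts / l + +.
The two rarest classes, l w ts and + + +, are the double crossovers. Comparing them with the parentals, only the l allele has switched, so l is the middle locus and the order is ts – l – w.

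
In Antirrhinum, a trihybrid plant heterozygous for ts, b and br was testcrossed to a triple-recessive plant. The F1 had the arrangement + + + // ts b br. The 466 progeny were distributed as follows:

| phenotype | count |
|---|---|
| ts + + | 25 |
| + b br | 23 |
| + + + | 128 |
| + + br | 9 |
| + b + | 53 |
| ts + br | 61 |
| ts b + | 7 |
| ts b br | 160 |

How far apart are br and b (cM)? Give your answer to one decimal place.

The two rarest classes, + + br and ts b +, are the double crossovers. Comparing them with the parentals, only the br allele has switched, so br is the middle locus and the order is b – br – ts.
Crossovers in the b–br interval produce the single-crossover classes + b + and ts + br (53 + 61 = 114) plus the double crossovers (16).
RF(b–br) = (114 + 16) / 466 = 130/466 = 0.2790 → 27.9 cM.

27.9 cM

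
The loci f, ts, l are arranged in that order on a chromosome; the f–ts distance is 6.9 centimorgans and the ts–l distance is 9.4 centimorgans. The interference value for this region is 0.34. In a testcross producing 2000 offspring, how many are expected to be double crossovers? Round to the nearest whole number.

Map distances give recombination frequencies of 0.069 and 0.094 for the two intervals.
With interference 0.34 (so coincidence = 0.66), expected double-crossover frequency = 0.069 × 0.094 × 0.66 = 0.00428.
Expected number = 0.00428 × 2000 = 8.56 ≈ 9.

9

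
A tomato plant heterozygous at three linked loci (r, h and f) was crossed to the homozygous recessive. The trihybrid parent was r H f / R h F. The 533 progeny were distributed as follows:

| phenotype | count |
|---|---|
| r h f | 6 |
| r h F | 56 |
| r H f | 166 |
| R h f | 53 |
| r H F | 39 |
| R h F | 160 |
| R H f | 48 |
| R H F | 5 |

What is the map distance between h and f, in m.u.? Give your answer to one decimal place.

The two rarest classes, r h f and R H F, are the double crossovers. Comparing them with the parentals, only the h allele has switched, so h is the middle locus and the order is r – h – f.
Crossovers in the h–f interval produce the single-crossover classes r H F and R h f (39 + 53 = 92) plus the double crossovers (11).
RF(h–f) = (92 + 11) / 533 = 103/533 = 0.1932 → 19.3 m.u.

19.3 m.u.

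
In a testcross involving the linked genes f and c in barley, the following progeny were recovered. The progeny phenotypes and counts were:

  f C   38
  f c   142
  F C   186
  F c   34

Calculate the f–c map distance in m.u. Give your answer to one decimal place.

18.0 m.u.

The two most frequent classes, F C (186) and f c (142), are the parental types, so the F1 was F C / f c.
The recombinant classes are F c and f C: 34 + 38 = 72.
Recombination frequency = 72/400 = 0.1800 ≈ 18.0%, i.e. 18.0 m.u.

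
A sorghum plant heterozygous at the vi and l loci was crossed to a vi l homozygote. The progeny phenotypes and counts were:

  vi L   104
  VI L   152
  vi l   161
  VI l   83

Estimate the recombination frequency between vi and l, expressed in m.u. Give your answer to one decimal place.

The two most frequent classes, VI L (152) and vi l (161), are the parental types, so the F1 was VI L / vi l.
The recombinant classes are VI l and vi L: 83 + 104 = 187.
Recombination frequency = 187/500 = 0.3740 ≈ 37.4%, i.e. 37.4 m.u.

37.4 m.u.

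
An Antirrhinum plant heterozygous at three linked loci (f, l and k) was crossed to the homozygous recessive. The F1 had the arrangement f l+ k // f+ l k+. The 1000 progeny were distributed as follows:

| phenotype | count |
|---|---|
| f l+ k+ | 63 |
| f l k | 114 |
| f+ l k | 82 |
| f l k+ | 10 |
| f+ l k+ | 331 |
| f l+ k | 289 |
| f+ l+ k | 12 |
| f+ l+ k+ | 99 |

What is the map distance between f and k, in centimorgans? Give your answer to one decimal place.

16.7 centimorgans

The two rarest classes, f+ l+ k and f l k+, are the double crossovers. Comparing them with the parentals, only the f allele has switched, so f is the middle locus and the order is l – f – k.
Crossovers in the f–k interval produce the single-crossover classes f l+ k+ and f+ l k (63 + 82 = 145) plus the double crossovers (22).
RF(f–k) = (145 + 22) / 1000 = 167/1000 = 0.1670 → 16.7 centimorgans.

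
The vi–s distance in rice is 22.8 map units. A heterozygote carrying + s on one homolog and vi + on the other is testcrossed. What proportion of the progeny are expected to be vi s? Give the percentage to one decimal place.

11.4%

A map distance of 22.8 map units corresponds to a recombination frequency of 0.228.
The F1 is + s / vi +, so vi s is a recombinant gamete class with expected frequency r/2 = 0.228/2 = 0.1140.
That is 0.1140 = 11.4% of the progeny.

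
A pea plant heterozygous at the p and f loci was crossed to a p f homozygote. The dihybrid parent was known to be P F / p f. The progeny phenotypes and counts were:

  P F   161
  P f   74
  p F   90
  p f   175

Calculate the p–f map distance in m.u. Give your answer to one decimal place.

The recombinant classes are P f and p F: 74 + 90 = 164.
Recombination frequency = 164/500 = 0.3280 ≈ 32.8%, i.e. 32.8 m.u.

32.8 m.u.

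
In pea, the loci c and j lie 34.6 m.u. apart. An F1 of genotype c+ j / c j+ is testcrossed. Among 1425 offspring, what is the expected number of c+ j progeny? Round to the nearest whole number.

466

A map distance of 34.6 m.u. corresponds to a recombination frequency of 0.346.
The F1 is c+ j / c j+, so c+ j is a parental gamete class with expected frequency (1 − r)/2 = 0.654/2 = 0.3270.
Expected number = 0.3270 × 1425 = 465.97 ≈ 466.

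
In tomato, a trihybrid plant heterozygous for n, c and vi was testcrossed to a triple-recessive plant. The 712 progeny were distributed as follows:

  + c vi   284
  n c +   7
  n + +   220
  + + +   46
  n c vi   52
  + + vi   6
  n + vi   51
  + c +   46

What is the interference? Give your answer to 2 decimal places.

The two most frequent reciprocal classes, n + + and + c vi, are the parental types, so the F1 was n + + / + c vi.
The two rarest classes, n c + and + + vi, are the double crossovers. Comparing them with the parentals, only the c allele has switched, so c is the middle locus and the order is vi – c – n.
vi–c: (97 + 13)/712 = 0.1545; c–n: (98 + 13)/712 = 0.1559.
Expected DCO frequency = 0.1545 × 0.1559 ≈ 0.02409; observed = 13/712 ≈ 0.01826.
Coefficient of coincidence = 0.01826/0.02409 ≈ 0.76; interference = 1 − 0.76 = 0.24.

0.24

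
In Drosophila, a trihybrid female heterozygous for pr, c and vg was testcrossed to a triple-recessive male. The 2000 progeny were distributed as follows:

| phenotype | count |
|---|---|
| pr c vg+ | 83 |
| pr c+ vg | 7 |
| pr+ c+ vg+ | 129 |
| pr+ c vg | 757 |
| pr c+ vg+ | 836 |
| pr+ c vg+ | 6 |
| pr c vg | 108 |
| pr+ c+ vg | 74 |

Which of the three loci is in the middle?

The two most frequent reciprocal classes, pr c+ vg+ and pr+ c vg, are the parental types, so the F1 was pr c+ vg+ / pr+ c vg.
The two rarest classes, pr c+ vg and pr+ c vg+, are the double crossovers. Comparing them with the parentals, only the vg allele has switched, so vg is the middle locus and the order is pr – vg – c.

vg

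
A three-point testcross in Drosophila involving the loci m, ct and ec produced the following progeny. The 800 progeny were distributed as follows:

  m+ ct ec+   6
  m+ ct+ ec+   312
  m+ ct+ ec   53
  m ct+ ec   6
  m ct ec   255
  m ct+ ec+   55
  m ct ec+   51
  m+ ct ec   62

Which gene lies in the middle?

The two most frequent reciprocal classes, m+ ct+ ec+ and m ct ec, are the parental types, so the F1 was m+ ct+ ec+ / m ct ec.
The two rarest classes, m+ ct ec+ and m ct+ ec, are the double crossovers. Comparing them with the parentals, only the ct allele has switched, so ct is the middle locus and the order is m – ct – ec.

ct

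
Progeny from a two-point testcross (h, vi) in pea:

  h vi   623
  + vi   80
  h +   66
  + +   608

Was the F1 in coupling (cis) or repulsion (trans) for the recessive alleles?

The two most frequent classes are + + (608) and h vi (623); these are the parental (non-recombinant) types.
So the F1 carried + + on one chromosome and h vi on the other — the recessive alleles are on the same chromosome (cis / coupling).

cis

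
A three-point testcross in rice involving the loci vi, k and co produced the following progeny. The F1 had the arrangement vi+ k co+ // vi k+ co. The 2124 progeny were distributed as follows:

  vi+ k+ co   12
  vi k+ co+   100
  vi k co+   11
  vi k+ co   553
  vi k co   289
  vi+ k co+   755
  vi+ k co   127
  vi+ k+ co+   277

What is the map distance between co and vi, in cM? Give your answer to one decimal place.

The two rarest classes, vi k co+ and vi+ k+ co, are the double crossovers. Comparing them with the parentals, only the vi allele has switched, so vi is the middle locus and the order is co – vi – k.
Crossovers in the co–vi interval produce the single-crossover classes vi+ k co and vi k+ co+ (127 + 100 = 227) plus the double crossovers (23).
RF(co–vi) = (227 + 23) / 2124 = 250/2124 = 0.1177 → 11.8 cM.

11.8 cM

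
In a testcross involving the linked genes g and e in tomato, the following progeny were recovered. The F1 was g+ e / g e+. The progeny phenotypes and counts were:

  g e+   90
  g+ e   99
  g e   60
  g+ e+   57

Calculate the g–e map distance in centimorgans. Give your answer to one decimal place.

38.2 centimorgans

The recombinant classes are g+ e+ and g e: 57 + 60 = 117.
Recombination frequency = 117/306 = 0.3824 ≈ 38.2%, i.e. 38.2 centimorgans.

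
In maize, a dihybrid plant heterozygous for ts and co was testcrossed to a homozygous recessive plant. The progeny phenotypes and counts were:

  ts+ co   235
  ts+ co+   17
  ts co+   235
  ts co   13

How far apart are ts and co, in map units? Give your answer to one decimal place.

6.0 map units

The two most frequent classes, ts+ co (235) and ts co+ (235), are the parental types, so the F1 was ts+ co / ts co+.
The recombinant classes are ts+ co+ and ts co: 17 + 13 = 30.
Recombination frequency = 30/500 = 0.0600 ≈ 6.0%, i.e. 6.0 map units.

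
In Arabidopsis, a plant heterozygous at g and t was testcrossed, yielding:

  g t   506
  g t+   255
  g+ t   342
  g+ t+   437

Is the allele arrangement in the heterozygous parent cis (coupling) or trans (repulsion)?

The two most frequent classes are g+ t+ (437) and g t (506); these are the parental (non-recombinant) types.
So the F1 carried g+ t+ on one chromosome and g t on the other — the recessive alleles are on the same chromosome (cis / coupling).

cis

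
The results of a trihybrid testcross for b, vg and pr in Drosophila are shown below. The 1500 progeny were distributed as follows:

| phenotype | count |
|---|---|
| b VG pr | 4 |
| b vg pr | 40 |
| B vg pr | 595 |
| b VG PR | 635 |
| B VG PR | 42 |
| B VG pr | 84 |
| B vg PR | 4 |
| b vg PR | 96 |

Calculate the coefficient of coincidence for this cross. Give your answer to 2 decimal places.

The two most frequent reciprocal classes, B vg pr and b VG PR, are the parental types, so the F1 was B vg pr / b VG PR.
The two rarest classes, B vg PR and b VG pr, are the double crossovers. Comparing them with the parentals, only the pr allele has switched, so pr is the middle locus and the order is b – pr – vg.
b–pr: (82 + 8)/1500 = 0.0600; pr–vg: (180 + 8)/1500 = 0.1253.
Expected DCO frequency = 0.0600 × 0.1253 ≈ 0.00752; observed = 8/1500 ≈ 0.00533.
Coefficient of coincidence = 0.00533/0.00752 ≈ 0.71.

0.71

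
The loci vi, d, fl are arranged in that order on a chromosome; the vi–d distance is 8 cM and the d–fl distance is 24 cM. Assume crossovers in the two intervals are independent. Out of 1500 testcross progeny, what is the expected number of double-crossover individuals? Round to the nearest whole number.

29

Map distances give recombination frequencies of 0.080 and 0.240 for the two intervals.
With no interference, expected double-crossover frequency = 0.080 × 0.240 = 0.01920.
Expected number = 0.01920 × 1500 = 28.80 ≈ 29.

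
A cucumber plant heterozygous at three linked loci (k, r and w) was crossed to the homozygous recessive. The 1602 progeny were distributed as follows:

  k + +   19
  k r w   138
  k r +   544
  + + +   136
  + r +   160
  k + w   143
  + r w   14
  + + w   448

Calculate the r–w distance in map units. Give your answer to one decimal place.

The two most frequent reciprocal classes, + + w and k r +, are the parental types, so the F1 was + + w / k r +.
The two rarest classes, + r w and k + +, are the double crossovers. Comparing them with the parentals, only the r allele has switched, so r is the middle locus and the order is k – r – w.
Crossovers in the r–w interval produce the single-crossover classes + + + and k r w (136 + 138 = 274) plus the double crossovers (33).
RF(r–w) = (274 + 33) / 1602 = 307/1602 = 0.1916 → 19.2 map units.

19.2 map units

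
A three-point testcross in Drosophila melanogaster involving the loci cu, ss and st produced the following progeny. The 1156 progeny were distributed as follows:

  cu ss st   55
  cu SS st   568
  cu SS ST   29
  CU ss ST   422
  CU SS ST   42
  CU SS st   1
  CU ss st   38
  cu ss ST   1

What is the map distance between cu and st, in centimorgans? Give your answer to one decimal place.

The two most frequent reciprocal classes, CU ss ST and cu SS st, are the parental types, so the F1 was CU ss ST / cu SS st.
The two rarest classes, cu ss ST and CU SS st, are the double crossovers. Comparing them with the parentals, only the cu allele has switched, so cu is the middle locus and the order is ss – cu – st.
Crossovers in the cu–st interval produce the single-crossover classes CU ss st and cu SS ST (38 + 29 = 67) plus the double crossovers (2).
RF(cu–st) = (67 + 2) / 1156 = 69/1156 = 0.0597 → 6.0 centimorgans.

6.0 centimorgans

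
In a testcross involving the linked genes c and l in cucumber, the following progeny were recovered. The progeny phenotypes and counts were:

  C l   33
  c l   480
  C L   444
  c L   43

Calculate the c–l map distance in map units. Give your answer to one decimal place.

7.6 map units

The two most frequent classes, C L (444) and c l (480), are the parental types, so the F1 was C L / c l.
The recombinant classes are C l and c L: 33 + 43 = 76.
Recombination frequency = 76/1000 = 0.0760 ≈ 7.6%, i.e. 7.6 map units.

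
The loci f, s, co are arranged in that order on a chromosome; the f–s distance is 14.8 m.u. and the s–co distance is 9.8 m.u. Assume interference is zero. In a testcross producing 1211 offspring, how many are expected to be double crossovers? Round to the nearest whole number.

18

Map distances give recombination frequencies of 0.148 and 0.098 for the two intervals.
With no interference, expected double-crossover frequency = 0.148 × 0.098 = 0.01450.
Expected number = 0.01450 × 1211 = 17.56 ≈ 18.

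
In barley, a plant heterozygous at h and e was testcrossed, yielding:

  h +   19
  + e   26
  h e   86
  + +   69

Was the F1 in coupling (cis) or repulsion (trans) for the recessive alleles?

The two most frequent classes are + + (69) and h e (86); these are the parental (non-recombinant) types.
So the F1 carried + + on one chromosome and h e on the other — the recessive alleles are on the same chromosome (cis / coupling).

cis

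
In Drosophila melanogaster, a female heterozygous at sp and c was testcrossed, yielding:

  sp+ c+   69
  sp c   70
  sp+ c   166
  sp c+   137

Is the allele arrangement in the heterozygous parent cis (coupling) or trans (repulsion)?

trans

The two most frequent classes are sp+ c (166) and sp c+ (137); these are the parental (non-recombinant) types.
So the F1 carried sp+ c on one chromosome and sp c+ on the other — the recessive alleles are on opposite chromosomes (trans / repulsion).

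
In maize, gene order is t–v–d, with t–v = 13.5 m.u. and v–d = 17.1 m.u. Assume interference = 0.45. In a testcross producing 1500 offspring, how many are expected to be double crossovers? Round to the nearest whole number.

19

Map distances give recombination frequencies of 0.135 and 0.171 for the two intervals.
With interference 0.45 (so coincidence = 0.55), expected double-crossover frequency = 0.135 × 0.171 × 0.55 = 0.01270.
Expected number = 0.01270 × 1500 = 19.05 ≈ 19.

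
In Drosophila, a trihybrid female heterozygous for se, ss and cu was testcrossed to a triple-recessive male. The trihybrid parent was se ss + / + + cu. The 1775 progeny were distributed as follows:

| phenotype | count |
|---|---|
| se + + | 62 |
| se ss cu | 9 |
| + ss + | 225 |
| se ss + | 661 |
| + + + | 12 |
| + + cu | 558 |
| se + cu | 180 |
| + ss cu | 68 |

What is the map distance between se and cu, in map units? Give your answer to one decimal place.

The two rarest classes, se ss cu and + + +, are the double crossovers. Comparing them with the parentals, only the cu allele has switched, so cu is the middle locus and the order is ss – cu – se.
Crossovers in the cu–se interval produce the single-crossover classes + ss + and se + cu (225 + 180 = 405) plus the double crossovers (21).
RF(cu–se) = (405 + 21) / 1775 = 426/1775 = 0.2400 → 24.0 map units.

24.0 map units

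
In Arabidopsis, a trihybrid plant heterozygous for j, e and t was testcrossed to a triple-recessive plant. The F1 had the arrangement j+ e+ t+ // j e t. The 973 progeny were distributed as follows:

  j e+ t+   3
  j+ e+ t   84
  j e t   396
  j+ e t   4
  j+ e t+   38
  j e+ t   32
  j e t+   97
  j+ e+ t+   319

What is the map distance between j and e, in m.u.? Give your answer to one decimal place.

The two rarest classes, j e+ t+ and j+ e t, are the double crossovers. Comparing them with the parentals, only the j allele has switched, so j is the middle locus and the order is t – j – e.
Crossovers in the j–e interval produce the single-crossover classes j+ e t+ and j e+ t (38 + 32 = 70) plus the double crossovers (7).
RF(j–e) = (70 + 7) / 973 = 77/973 = 0.0791 → 7.9 m.u.

7.9 m.u.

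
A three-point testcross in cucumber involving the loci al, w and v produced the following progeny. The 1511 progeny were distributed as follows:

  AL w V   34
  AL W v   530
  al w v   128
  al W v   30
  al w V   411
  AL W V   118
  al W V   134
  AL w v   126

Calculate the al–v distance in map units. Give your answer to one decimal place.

20.5 map units

The two most frequent reciprocal classes, al w V and AL W v, are the parental types, so the F1 was al w V / AL W v.
The two rarest classes, AL w V and al W v, are the double crossovers. Comparing them with the parentals, only the al allele has switched, so al is the middle locus and the order is v – al – w.
Crossovers in the v–al interval produce the single-crossover classes al w v and AL W V (128 + 118 = 246) plus the double crossovers (64).
RF(v–al) = (246 + 64) / 1511 = 310/1511 = 0.2052 → 20.5 map units.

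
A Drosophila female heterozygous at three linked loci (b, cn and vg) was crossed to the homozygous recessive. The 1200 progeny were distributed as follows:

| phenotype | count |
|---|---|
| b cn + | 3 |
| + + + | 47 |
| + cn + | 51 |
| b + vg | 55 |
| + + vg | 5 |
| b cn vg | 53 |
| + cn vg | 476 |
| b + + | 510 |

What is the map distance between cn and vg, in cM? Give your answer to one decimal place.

9.5 cM

The two most frequent reciprocal classes, + cn vg and b + +, are the parental types, so the F1 was + cn vg / b + +.
The two rarest classes, + + vg and b cn +, are the double crossovers. Comparing them with the parentals, only the cn allele has switched, so cn is the middle locus and the order is b – cn – vg.
Crossovers in the cn–vg interval produce the single-crossover classes + cn + and b + vg (51 + 55 = 106) plus the double crossovers (8).
RF(cn–vg) = (106 + 8) / 1200 = 114/1200 = 0.0950 → 9.5 cM.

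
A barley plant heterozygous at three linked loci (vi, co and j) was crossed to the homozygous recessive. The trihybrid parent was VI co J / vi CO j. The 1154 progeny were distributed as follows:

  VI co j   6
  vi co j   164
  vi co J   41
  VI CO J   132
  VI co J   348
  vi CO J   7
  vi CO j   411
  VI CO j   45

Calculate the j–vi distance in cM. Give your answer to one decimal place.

8.6 cM

The two rarest classes, VI co j and vi CO J, are the double crossovers. Comparing them with the parentals, only the j allele has switched, so j is the middle locus and the order is co – j – vi.
Crossovers in the j–vi interval produce the single-crossover classes vi co J and VI CO j (41 + 45 = 86) plus the double crossovers (13).
RF(j–vi) = (86 + 13) / 1154 = 99/1154 = 0.0858 → 8.6 cM.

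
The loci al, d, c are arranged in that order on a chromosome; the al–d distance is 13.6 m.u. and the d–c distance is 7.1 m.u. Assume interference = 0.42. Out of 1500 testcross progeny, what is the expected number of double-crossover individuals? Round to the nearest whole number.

8

Map distances give recombination frequencies of 0.136 and 0.071 for the two intervals.
With interference 0.42 (so coincidence = 0.58), expected double-crossover frequency = 0.136 × 0.071 × 0.58 = 0.00560.
Expected number = 0.00560 × 1500 = 8.40 ≈ 8.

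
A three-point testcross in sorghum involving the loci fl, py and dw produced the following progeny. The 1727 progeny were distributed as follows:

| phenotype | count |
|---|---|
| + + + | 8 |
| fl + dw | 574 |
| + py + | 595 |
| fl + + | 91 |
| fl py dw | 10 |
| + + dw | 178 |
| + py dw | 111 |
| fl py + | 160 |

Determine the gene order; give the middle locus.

The two most frequent reciprocal classes, + py + and fl + dw, are the parental types, so the F1 was + py + / fl + dw.
The two rarest classes, + + + and fl py dw, are the double crossovers. Comparing them with the parentals, only the py allele has switched, so py is the middle locus and the order is dw – py – fl.

py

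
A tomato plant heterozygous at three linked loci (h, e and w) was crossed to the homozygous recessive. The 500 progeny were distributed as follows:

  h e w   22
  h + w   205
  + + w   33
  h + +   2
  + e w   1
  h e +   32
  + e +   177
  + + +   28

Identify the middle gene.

The two most frequent reciprocal classes, + e + and h + w, are the parental types, so the F1 was + e + / h + w.
The two rarest classes, + e w and h + +, are the double crossovers. Comparing them with the parentals, only the w allele has switched, so w is the middle locus and the order is h – w – e.

w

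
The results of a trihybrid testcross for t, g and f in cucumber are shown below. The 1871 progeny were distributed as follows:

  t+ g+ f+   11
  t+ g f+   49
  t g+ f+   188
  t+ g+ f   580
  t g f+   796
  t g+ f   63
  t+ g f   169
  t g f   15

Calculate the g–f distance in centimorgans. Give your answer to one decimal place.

20.5 centimorgans

The two most frequent reciprocal classes, t g f+ and t+ g+ f, are the parental types, so the F1 was t g f+ / t+ g+ f.
The two rarest classes, t g f and t+ g+ f+, are the double crossovers. Comparing them with the parentals, only the f allele has switched, so f is the middle locus and the order is t – f – g.
Crossovers in the f–g interval produce the single-crossover classes t g+ f+ and t+ g f (188 + 169 = 357) plus the double crossovers (26).
RF(f–g) = (357 + 26) / 1871 = 383/1871 = 0.2047 → 20.5 centimorgans.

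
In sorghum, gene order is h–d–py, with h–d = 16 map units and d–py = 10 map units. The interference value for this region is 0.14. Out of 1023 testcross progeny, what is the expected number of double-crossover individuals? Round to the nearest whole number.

Map distances give recombination frequencies of 0.160 and 0.100 for the two intervals.
With interference 0.14 (so coincidence = 0.86), expected double-crossover frequency = 0.160 × 0.100 × 0.86 = 0.01376.
Expected number = 0.01376 × 1023 = 14.08 ≈ 14.

14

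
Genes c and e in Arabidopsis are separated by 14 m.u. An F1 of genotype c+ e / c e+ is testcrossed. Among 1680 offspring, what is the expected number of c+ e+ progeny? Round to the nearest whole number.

A map distance of 14 m.u. corresponds to a recombination frequency of 0.140.
The F1 is c+ e / c e+, so c+ e+ is a recombinant gamete class with expected frequency r/2 = 0.140/2 = 0.0700.
Expected number = 0.0700 × 1680 = 117.60 ≈ 118.

118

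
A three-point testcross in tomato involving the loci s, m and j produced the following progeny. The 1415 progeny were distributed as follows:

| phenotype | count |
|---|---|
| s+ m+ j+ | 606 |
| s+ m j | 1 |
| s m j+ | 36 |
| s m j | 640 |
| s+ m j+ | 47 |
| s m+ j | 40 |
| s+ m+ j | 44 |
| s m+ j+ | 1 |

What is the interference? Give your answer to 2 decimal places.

0.61

The two most frequent reciprocal classes, s+ m+ j+ and s m j, are the parental types, so the F1 was s+ m+ j+ / s m j.
The two rarest classes, s m+ j+ and s+ m j, are the double crossovers. Comparing them with the parentals, only the s allele has switched, so s is the middle locus and the order is j – s – m.
j–s: (80 + 2)/1415 = 0.0580; s–m: (87 + 2)/1415 = 0.0629.
Expected DCO frequency = 0.0580 × 0.0629 ≈ 0.00365; observed = 2/1415 ≈ 0.00141.
Coefficient of coincidence = 0.00141/0.00365 ≈ 0.39; interference = 1 − 0.39 = 0.61.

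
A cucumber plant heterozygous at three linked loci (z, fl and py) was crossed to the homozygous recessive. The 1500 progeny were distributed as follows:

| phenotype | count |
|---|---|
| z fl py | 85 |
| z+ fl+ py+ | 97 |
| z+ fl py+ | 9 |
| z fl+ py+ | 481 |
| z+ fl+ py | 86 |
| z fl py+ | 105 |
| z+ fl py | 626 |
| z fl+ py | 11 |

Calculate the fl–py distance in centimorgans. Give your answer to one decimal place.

14.1 centimorgans

The two most frequent reciprocal classes, z fl+ py+ and z+ fl py, are the parental types, so the F1 was z fl+ py+ / z+ fl py.
The two rarest classes, z fl+ py and z+ fl py+, are the double crossovers. Comparing them with the parentals, only the py allele has switched, so py is the middle locus and the order is z – py – fl.
Crossovers in the py–fl interval produce the single-crossover classes z fl py+ and z+ fl+ py (105 + 86 = 191) plus the double crossovers (20).
RF(py–fl) = (191 + 20) / 1500 = 211/1500 = 0.1407 → 14.1 centimorgans.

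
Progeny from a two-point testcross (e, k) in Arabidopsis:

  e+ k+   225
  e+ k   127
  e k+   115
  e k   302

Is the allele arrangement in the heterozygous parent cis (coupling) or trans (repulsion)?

The two most frequent classes are e+ k+ (225) and e k (302); these are the parental (non-recombinant) types.
So the F1 carried e+ k+ on one chromosome and e k on the other — the recessive alleles are on the same chromosome (cis / coupling).

cis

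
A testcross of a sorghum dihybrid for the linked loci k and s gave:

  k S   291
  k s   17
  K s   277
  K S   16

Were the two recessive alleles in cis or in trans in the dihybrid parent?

The two most frequent classes are K s (277) and k S (291); these are the parental (non-recombinant) types.
So the F1 carried K s on one chromosome and k S on the other — the recessive alleles are on opposite chromosomes (trans / repulsion).

trans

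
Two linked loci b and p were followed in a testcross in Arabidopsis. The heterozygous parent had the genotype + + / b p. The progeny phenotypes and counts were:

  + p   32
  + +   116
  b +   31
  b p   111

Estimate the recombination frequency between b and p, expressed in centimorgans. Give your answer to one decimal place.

The recombinant classes are + p and b +: 32 + 31 = 63.
Recombination frequency = 63/290 = 0.2172 ≈ 21.7%, i.e. 21.7 centimorgans.

21.7 centimorgans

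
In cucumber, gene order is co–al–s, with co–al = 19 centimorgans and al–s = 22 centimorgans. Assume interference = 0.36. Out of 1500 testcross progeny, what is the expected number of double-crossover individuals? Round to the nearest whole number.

40

Map distances give recombination frequencies of 0.190 and 0.220 for the two intervals.
With interference 0.36 (so coincidence = 0.64), expected double-crossover frequency = 0.190 × 0.220 × 0.64 = 0.02675.
Expected number = 0.02675 × 1500 = 40.13 ≈ 40.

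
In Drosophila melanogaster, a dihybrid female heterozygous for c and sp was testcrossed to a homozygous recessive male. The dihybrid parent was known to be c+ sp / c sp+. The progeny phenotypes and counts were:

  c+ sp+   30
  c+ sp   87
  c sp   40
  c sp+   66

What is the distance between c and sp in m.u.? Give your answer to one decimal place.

The recombinant classes are c+ sp+ and c sp: 30 + 40 = 70.
Recombination frequency = 70/223 = 0.3139 ≈ 31.4%, i.e. 31.4 m.u.

31.4 m.u.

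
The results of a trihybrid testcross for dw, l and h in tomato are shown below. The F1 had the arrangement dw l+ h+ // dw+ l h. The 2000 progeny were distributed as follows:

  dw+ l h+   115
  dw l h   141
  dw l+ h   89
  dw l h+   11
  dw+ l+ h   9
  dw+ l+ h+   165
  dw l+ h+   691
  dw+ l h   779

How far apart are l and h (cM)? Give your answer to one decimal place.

11.2 cM

The two rarest classes, dw l h+ and dw+ l+ h, are the double crossovers. Comparing them with the parentals, only the l allele has switched, so l is the middle locus and the order is dw – l – h.
Crossovers in the l–h interval produce the single-crossover classes dw l+ h and dw+ l h+ (89 + 115 = 204) plus the double crossovers (20).
RF(l–h) = (204 + 20) / 2000 = 224/2000 = 0.1120 → 11.2 cM.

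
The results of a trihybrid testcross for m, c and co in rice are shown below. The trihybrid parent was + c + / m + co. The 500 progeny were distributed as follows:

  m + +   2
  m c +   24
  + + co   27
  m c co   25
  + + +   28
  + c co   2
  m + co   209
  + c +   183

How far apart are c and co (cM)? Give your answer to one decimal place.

The two rarest classes, + c co and m + +, are the double crossovers. Comparing them with the parentals, only the co allele has switched, so co is the middle locus and the order is m – co – c.
Crossovers in the co–c interval produce the single-crossover classes + + + and m c co (28 + 25 = 53) plus the double crossovers (4).
RF(co–c) = (53 + 4) / 500 = 57/500 = 0.1140 → 11.4 cM.

11.4 cM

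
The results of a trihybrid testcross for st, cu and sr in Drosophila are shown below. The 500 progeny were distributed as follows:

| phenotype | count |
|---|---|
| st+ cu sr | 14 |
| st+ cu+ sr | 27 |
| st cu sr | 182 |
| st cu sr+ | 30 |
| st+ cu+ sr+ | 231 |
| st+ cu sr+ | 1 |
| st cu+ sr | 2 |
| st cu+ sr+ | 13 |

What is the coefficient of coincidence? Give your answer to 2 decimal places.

The two most frequent reciprocal classes, st cu sr and st+ cu+ sr+, are the parental types, so the F1 was st cu sr / st+ cu+ sr+.
The two rarest classes, st cu+ sr and st+ cu sr+, are the double crossovers. Comparing them with the parentals, only the cu allele has switched, so cu is the middle locus and the order is sr – cu – st.
sr–cu: (57 + 3)/500 = 0.1200; cu–st: (27 + 3)/500 = 0.0600.
Expected DCO frequency = 0.1200 × 0.0600 ≈ 0.00720; observed = 3/500 ≈ 0.00600.
Coefficient of coincidence = 0.00600/0.00720 ≈ 0.83.

0.83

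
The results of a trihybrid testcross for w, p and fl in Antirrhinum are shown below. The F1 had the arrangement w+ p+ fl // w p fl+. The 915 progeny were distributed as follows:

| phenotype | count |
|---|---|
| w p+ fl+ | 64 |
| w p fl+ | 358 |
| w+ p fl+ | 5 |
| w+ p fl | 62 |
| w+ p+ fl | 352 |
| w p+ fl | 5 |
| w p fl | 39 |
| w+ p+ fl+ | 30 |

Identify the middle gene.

w

The two rarest classes, w p+ fl and w+ p fl+, are the double crossovers. Comparing them with the parentals, only the w allele has switched, so w is the middle locus and the order is p – w – fl.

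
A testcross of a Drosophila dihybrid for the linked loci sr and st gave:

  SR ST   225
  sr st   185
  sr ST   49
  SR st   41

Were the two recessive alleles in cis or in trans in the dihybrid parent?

cis

The two most frequent classes are SR ST (225) and sr st (185); these are the parental (non-recombinant) types.
So the F1 carried SR ST on one chromosome and sr st on the other — the recessive alleles are on the same chromosome (cis / coupling).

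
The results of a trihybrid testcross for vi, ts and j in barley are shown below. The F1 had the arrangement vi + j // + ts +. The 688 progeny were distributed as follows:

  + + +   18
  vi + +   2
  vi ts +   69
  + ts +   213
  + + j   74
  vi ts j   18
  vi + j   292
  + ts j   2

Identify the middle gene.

The two rarest classes, vi + + and + ts j, are the double crossovers. Comparing them with the parentals, only the j allele has switched, so j is the middle locus and the order is vi – j – ts.

j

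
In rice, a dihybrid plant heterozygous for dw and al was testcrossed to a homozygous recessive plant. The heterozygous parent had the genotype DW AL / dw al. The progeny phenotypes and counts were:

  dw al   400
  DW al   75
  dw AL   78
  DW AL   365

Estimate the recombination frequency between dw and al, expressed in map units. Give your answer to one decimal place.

16.7 map units

The recombinant classes are DW al and dw AL: 75 + 78 = 153.
Recombination frequency = 153/918 = 0.1667 ≈ 16.7%, i.e. 16.7 map units.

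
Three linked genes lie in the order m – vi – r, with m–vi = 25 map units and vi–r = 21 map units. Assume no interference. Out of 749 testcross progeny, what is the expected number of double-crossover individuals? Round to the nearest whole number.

39

Map distances give recombination frequencies of 0.250 and 0.210 for the two intervals.
With no interference, expected double-crossover frequency = 0.250 × 0.210 = 0.05250.
Expected number = 0.05250 × 749 = 39.32 ≈ 39.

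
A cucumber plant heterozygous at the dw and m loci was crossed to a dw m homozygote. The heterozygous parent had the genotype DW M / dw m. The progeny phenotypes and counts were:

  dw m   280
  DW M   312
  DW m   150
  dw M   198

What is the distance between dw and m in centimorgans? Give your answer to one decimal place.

37.0 centimorgans

The recombinant classes are DW m and dw M: 150 + 198 = 348.
Recombination frequency = 348/940 = 0.3702 ≈ 37.0%, i.e. 37.0 centimorgans.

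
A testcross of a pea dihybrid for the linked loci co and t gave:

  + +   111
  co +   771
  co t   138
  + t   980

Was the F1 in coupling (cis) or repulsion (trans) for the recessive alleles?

trans

The two most frequent classes are + t (980) and co + (771); these are the parental (non-recombinant) types.
So the F1 carried + t on one chromosome and co + on the other — the recessive alleles are on opposite chromosomes (trans / repulsion).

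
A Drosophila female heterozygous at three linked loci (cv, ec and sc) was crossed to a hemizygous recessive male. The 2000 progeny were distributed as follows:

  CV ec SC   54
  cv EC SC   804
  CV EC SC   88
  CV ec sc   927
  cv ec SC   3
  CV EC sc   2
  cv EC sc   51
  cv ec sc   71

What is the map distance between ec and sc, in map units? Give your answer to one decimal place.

5.5 map units

The two most frequent reciprocal classes, CV ec sc and cv EC SC, are the parental types, so the F1 was CV ec sc / cv EC SC.
The two rarest classes, CV EC sc and cv ec SC, are the double crossovers. Comparing them with the parentals, only the ec allele has switched, so ec is the middle locus and the order is sc – ec – cv.
Crossovers in the sc–ec interval produce the single-crossover classes CV ec SC and cv EC sc (54 + 51 = 105) plus the double crossovers (5).
RF(sc–ec) = (105 + 5) / 2000 = 110/2000 = 0.0550 → 5.5 map units.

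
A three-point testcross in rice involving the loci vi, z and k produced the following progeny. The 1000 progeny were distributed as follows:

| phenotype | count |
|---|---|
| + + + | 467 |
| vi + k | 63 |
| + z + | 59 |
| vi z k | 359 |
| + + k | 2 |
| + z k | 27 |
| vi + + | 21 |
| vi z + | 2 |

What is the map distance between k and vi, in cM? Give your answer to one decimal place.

The two most frequent reciprocal classes, + + + and vi z k, are the parental types, so the F1 was + + + / vi z k.
The two rarest classes, + + k and vi z +, are the double crossovers. Comparing them with the parentals, only the k allele has switched, so k is the middle locus and the order is z – k – vi.
Crossovers in the k–vi interval produce the single-crossover classes vi + + and + z k (21 + 27 = 48) plus the double crossovers (4).
RF(k–vi) = (48 + 4) / 1000 = 52/1000 = 0.0520 → 5.2 cM.

5.2 cM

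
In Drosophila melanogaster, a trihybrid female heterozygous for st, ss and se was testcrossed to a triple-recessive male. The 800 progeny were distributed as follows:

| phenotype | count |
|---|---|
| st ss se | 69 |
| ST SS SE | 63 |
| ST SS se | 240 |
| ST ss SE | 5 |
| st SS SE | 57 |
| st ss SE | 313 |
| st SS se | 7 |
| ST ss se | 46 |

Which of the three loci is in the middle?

The two most frequent reciprocal classes, ST SS se and st ss SE, are the parental types, so the F1 was ST SS se / st ss SE.
The two rarest classes, st SS se and ST ss SE, are the double crossovers. Comparing them with the parentals, only the st allele has switched, so st is the middle locus and the order is ss – st – se.

st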